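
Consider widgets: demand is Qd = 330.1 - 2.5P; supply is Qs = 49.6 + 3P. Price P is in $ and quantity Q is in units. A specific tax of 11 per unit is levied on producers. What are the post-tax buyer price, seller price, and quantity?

P_b = 57, P_s = 46, Q = 187.6

The tax drives a wedge P_b - P_s = 11. Substituting P_s = P_b - 11 into supply: Qs = 16.6 + 3P_b.
Equate demand and the shifted supply: 330.1 - 2.5P_b = 16.6 + 3P_b, giving 5.5P_b = 313.5, so P_b = 57.
Then P_s = 57 - 11 = 46 and Q = 330.1 - 2.5(57) = 187.6.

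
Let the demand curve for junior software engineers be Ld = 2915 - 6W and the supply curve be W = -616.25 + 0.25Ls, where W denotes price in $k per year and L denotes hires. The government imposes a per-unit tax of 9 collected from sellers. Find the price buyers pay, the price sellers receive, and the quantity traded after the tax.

Rewriting in direct form: Ls = 2465 + 4W.
The tax drives a wedge W_b - W_s = 9. Substituting W_s = W_b - 9 into supply: Ls = 2429 + 4W_b.
Equate demand and the shifted supply: 2915 - 6W_b = 2429 + 4W_b, giving 10W_b = 486, so W_b = 48.6.
Then W_s = 48.6 - 9 = 39.6 and L = 2915 - 6(48.6) = 2623.4.

W_b = 48.6, W_s = 39.6, L = 2623.4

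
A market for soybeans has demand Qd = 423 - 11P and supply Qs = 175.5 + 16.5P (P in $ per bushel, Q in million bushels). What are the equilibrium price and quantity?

The market clears where 423 - 11P = 175.5 + 16.5P. Rearranging, 27.5P = 247.5, hence P* = 9.
Substitute back: Q* = 423 - 11(9) = 324.

P* = 9, Q* = 324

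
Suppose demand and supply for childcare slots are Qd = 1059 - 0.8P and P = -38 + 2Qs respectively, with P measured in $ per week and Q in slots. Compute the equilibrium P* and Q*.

Rewriting in direct form: Qs = 19 + 0.5P.
The market clears where 1059 - 0.8P = 19 + 0.5P. Rearranging, 1.3P = 1040, hence P* = 800.
Plugging P* into demand: Q* = 1059 - 0.8(800) = 419.

P* = 800, Q* = 419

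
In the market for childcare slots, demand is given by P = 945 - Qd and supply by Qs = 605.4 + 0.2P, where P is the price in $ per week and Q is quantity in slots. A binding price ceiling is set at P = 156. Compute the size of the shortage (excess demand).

Shortage = 152.4

Inverting to quantity form: Qd = 945 - P.
Evaluating both curves at the ceiling price 156 gives Qd = 789, Qs = 636.6.
Shortage = Qd - Qs = 789 - 636.6 = 152.4.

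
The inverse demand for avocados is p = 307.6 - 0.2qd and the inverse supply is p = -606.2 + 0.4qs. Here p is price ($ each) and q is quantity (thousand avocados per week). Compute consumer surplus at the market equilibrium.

Solving each curve for q: qd = 1538 - 5p and qs = 1515.5 + 2.5p.
Equating demand and supply, 1538 - 5p = 1515.5 + 2.5p gives 7.5p = 22.5, so p* = 3.
From the demand curve, q* = 1538 - 5(3) = 1523.
Demand choke price (qd = 0): p = 1538/5 = 307.6. Consumer surplus = ½ × (307.6 - 3) × 1523 = 231952.9.

Consumer surplus = 231952.9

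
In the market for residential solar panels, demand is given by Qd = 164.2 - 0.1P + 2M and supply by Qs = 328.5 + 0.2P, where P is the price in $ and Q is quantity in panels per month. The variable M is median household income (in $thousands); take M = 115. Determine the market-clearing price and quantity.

With M = 115, demand is Qd = 394.2 - 0.1P.
Set Qd = Qs: 394.2 - 0.1P = 328.5 + 0.2P, so 65.7 = 0.3P and P* = 219.
Plugging P* into demand: Q* = 394.2 - 0.1(219) = 372.3.

P* = 219, Q* = 372.3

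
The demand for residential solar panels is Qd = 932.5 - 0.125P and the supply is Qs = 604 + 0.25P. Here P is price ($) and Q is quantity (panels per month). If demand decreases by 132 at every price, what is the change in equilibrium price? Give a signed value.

ΔP = -352

The market clears where 932.5 - 0.125P = 604 + 0.25P. Rearranging, 0.375P = 328.5, hence P* = 876.
From the demand curve, Q* = 932.5 - 0.125(876) = 823.
After the shift, demand is Qd = 800.5 - 0.125P.
New equilibrium: 196.5 = 0.375P, so P = 524 and Q = 735.
ΔP = 524 - 876 = -352.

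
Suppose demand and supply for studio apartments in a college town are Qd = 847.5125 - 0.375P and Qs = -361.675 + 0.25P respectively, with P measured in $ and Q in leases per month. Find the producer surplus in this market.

Producer surplus = 29768

Equating demand and supply, 847.5125 - 0.375P = -361.675 + 0.25P gives 0.625P = 1209.1875, so P* = 1934.7.
Plugging P* into demand: Q* = 847.5125 - 0.375(1934.7) = 122.
Supply choke price (Qs = 0): P = 1446.7. Producer surplus = ½ × (1934.7 - 1446.7) × 122 = 29768.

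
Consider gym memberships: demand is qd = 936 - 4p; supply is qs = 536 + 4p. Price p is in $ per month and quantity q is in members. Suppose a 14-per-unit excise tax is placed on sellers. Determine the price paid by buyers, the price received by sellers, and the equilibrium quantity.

p_b = 57, p_s = 43, q = 708

Sellers keep p_s = p_b - 14 per unit, so supply in terms of the buyer price is qs = 480 + 4p_b.
Market clearing requires 936 - 4p_b = 480 + 4p_b; hence 456 = 8p_b and p_b = 57.
Then p_s = 57 - 14 = 43 and q = 936 - 4(57) = 708.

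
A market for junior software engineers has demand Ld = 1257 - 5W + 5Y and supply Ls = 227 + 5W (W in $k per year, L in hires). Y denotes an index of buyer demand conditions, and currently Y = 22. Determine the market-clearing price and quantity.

W* = 114, L* = 797

With Y = 22, demand is Ld = 1367 - 5W.
Set Ld = Ls: 1367 - 5W = 227 + 5W, so 1140 = 10W and W* = 114.
Then L* = 1367 - 5(114) = 797.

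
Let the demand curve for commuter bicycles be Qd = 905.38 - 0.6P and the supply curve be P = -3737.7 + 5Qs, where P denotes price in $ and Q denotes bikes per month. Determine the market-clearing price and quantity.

P* = 197.3, Q* = 787

In direct form, Qs = 747.54 + 0.2P.
Equating demand and supply, 905.38 - 0.6P = 747.54 + 0.2P gives 0.8P = 157.84, so P* = 197.3.
Plugging P* into demand: Q* = 905.38 - 0.6(197.3) = 787.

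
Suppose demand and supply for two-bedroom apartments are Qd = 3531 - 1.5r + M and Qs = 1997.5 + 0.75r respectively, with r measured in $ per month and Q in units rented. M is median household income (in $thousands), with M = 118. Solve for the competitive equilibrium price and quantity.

With M = 118, demand is Qd = 3649 - 1.5r.
The market clears where 3649 - 1.5r = 1997.5 + 0.75r. Rearranging, 2.25r = 1651.5, hence r* = 734.
Substitute back: Q* = 3649 - 1.5(734) = 2548.

r* = 734, Q* = 2548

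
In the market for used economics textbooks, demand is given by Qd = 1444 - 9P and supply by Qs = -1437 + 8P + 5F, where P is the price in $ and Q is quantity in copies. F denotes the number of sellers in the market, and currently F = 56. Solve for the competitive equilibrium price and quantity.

P* = 153, Q* = 67

With F = 56, supply is Qs = -1157 + 8P.
Equating demand and supply, 1444 - 9P = -1157 + 8P gives 17P = 2601, so P* = 153.
Plugging P* into demand: Q* = 1444 - 9(153) = 67.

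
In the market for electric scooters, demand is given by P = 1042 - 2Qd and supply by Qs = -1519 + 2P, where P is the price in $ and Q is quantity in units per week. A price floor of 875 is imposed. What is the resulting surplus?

Solving each curve for Q: Qd = 521 - 0.5P.
At P = 875: Qd = 83.5 and Qs = 231.
Surplus = Qs - Qd = 231 - 83.5 = 147.5.

Surplus = 147.5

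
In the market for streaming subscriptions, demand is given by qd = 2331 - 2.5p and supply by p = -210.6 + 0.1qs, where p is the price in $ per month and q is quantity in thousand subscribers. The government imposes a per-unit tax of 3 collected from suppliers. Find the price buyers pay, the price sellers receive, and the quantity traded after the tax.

p_b = 20.4, p_s = 17.4, q = 2280

In direct form, qs = 2106 + 10p.
With a tax of 3 on suppliers, they supply based on the net price p_s = p_b - 3, so qs = 2076 + 10p_b.
Set qd = qs: 2331 - 2.5p_b = 2076 + 10p_b, so 255 = 12.5p_b and p_b = 20.4.
Then p_s = 20.4 - 3 = 17.4 and q = 2331 - 2.5(20.4) = 2280.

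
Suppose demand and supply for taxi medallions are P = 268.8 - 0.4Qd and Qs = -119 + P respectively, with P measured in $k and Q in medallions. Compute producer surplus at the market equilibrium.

Producer surplus = 5724.5

In direct form, Qd = 672 - 2.5P.
The market clears where 672 - 2.5P = -119 + P. Rearranging, 3.5P = 791, hence P* = 226.
Then Q* = 672 - 2.5(226) = 107.
Supply choke price (Qs = 0): P = 119. Producer surplus = ½ × (226 - 119) × 107 = 5724.5.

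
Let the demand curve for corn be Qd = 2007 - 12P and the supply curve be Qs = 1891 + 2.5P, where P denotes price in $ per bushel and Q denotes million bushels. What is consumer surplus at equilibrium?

At equilibrium Qd = Qs, so 2007 - 12P = 1891 + 2.5P; collecting terms, 116 = 14.5P and P* = 8.
Then Q* = 2007 - 12(8) = 1911.
Demand choke price (Qd = 0): P = 2007/12 = 167.25. Consumer surplus = ½ × (167.25 - 8) × 1911 = 152163.375.

Consumer surplus = 152163.375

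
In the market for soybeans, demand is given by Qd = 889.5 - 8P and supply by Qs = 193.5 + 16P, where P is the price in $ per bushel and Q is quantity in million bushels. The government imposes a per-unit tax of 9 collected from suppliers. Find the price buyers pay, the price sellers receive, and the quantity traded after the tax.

With a tax of 9 on suppliers, they supply based on the net price P_s = P_b - 9, so Qs = 49.5 + 16P_b.
Set Qd = Qs: 889.5 - 8P_b = 49.5 + 16P_b, so 840 = 24P_b and P_b = 35.
So P_s = 26 and the quantity traded is Q = 889.5 - 8(35) = 609.5.

P_b = 35, P_s = 26, Q = 609.5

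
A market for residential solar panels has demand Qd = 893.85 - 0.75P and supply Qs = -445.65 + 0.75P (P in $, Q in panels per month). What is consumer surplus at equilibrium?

The market clears where 893.85 - 0.75P = -445.65 + 0.75P. Rearranging, 1.5P = 1339.5, hence P* = 893.
Substitute back: Q* = 893.85 - 0.75(893) = 224.1.
Demand choke price (Qd = 0): P = 893.85/0.75 = 1191.8. Consumer surplus = ½ × (1191.8 - 893) × 224.1 = 33480.54.

Consumer surplus = 33480.54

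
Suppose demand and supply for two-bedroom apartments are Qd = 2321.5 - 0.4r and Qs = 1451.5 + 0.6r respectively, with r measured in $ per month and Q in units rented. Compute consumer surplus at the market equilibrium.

Set Qd = Qs: 2321.5 - 0.4r = 1451.5 + 0.6r, so 870 = r and r* = 870.
From the demand curve, Q* = 2321.5 - 0.4(870) = 1973.5.
Demand choke price (Qd = 0): r = 2321.5/0.4 = 5803.75. Consumer surplus = ½ × (5803.75 - 870) × 1973.5 = 4868377.8125.

Consumer surplus = 4868377.8125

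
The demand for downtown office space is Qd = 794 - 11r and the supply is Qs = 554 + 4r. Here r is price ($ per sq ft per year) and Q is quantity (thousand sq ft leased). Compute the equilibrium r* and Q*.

The market clears where 794 - 11r = 554 + 4r. Rearranging, 15r = 240, hence r* = 16.
Substitute back: Q* = 794 - 11(16) = 618.

r* = 16, Q* = 618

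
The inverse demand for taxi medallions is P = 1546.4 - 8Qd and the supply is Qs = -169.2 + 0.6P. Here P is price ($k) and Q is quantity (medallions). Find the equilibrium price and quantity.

Solving each curve for Q: Qd = 193.3 - 0.125P.
Set Qd = Qs: 193.3 - 0.125P = -169.2 + 0.6P, so 362.5 = 0.725P and P* = 500.
Then Q* = 193.3 - 0.125(500) = 130.8.

P* = 500, Q* = 130.8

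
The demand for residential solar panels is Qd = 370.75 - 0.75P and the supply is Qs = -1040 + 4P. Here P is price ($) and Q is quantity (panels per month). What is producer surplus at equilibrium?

The market clears where 370.75 - 0.75P = -1040 + 4P. Rearranging, 4.75P = 1410.75, hence P* = 297.
From the demand curve, Q* = 370.75 - 0.75(297) = 148.
Supply choke price (Qs = 0): P = 260. Producer surplus = ½ × (297 - 260) × 148 = 2738.

Producer surplus = 2738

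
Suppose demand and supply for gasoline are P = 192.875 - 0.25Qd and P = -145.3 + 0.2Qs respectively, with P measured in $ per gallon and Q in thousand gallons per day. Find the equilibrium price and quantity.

Rewriting in direct form: Qd = 771.5 - 4P and Qs = 726.5 + 5P.
At equilibrium Qd = Qs, so 771.5 - 4P = 726.5 + 5P; collecting terms, 45 = 9P and P* = 5.
Then Q* = 771.5 - 4(5) = 751.5.

P* = 5, Q* = 751.5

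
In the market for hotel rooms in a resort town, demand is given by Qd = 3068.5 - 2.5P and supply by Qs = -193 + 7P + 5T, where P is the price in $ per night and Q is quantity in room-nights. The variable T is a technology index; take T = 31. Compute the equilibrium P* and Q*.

P* = 327, Q* = 2251

With T = 31, supply is Qs = -38 + 7P.
At equilibrium Qd = Qs, so 3068.5 - 2.5P = -38 + 7P; collecting terms, 3106.5 = 9.5P and P* = 327.
From the demand curve, Q* = 3068.5 - 2.5(327) = 2251.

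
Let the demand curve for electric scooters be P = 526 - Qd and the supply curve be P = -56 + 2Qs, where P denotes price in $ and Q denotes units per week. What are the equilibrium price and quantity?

Solving each curve for Q: Qd = 526 - P and Qs = 28 + 0.5P.
The market clears where 526 - P = 28 + 0.5P. Rearranging, 1.5P = 498, hence P* = 332.
From the demand curve, Q* = 526 - 332 = 194.

P* = 332, Q* = 194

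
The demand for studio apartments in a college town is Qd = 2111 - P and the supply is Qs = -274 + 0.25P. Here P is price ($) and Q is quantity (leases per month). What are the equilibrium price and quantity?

P* = 1908, Q* = 203

The market clears where 2111 - P = -274 + 0.25P. Rearranging, 1.25P = 2385, hence P* = 1908.
Substitute back: Q* = 2111 - 1908 = 203.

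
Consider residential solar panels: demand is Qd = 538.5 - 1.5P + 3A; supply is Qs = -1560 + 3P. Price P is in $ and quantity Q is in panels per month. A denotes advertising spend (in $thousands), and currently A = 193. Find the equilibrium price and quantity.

P* = 595, Q* = 225

With A = 193, demand is Qd = 1117.5 - 1.5P.
Equating demand and supply, 1117.5 - 1.5P = -1560 + 3P gives 4.5P = 2677.5, so P* = 595.
Substitute back: Q* = 1117.5 - 1.5(595) = 225.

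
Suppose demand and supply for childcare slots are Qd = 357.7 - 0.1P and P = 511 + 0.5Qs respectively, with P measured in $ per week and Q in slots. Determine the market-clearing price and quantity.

Inverting to quantity form: Qs = -1022 + 2P.
Equating demand and supply, 357.7 - 0.1P = -1022 + 2P gives 2.1P = 1379.7, so P* = 657.
Then Q* = 357.7 - 0.1(657) = 292.

P* = 657, Q* = 292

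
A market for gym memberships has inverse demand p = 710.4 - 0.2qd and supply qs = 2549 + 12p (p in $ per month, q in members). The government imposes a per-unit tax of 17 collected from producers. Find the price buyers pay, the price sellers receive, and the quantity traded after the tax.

Inverting to quantity form: qd = 3552 - 5p.
Producers keep p_s = p_b - 17 per unit, so supply in terms of the buyer price is qs = 2345 + 12p_b.
Set qd = qs: 3552 - 5p_b = 2345 + 12p_b, so 1207 = 17p_b and p_b = 71.
Then p_s = 71 - 17 = 54 and q = 3552 - 5(71) = 3197.

p_b = 71, p_s = 54, q = 3197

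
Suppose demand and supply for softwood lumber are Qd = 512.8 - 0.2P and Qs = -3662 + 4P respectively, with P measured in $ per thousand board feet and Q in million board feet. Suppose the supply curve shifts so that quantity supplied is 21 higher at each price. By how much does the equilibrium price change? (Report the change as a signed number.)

ΔP = -5

Equating demand and supply, 512.8 - 0.2P = -3662 + 4P gives 4.2P = 4174.8, so P* = 994.
From the demand curve, Q* = 512.8 - 0.2(994) = 314.
After the shift, supply is Qs = -3641 + 4P.
Re-solving, 4.2P = 4153.8 gives P = 989 and Q = 315.
ΔP = 989 - 994 = -5.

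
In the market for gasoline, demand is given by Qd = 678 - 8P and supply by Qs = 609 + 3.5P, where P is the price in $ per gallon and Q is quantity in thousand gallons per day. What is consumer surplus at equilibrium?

Consumer surplus = 24806.25

At equilibrium Qd = Qs, so 678 - 8P = 609 + 3.5P; collecting terms, 69 = 11.5P and P* = 6.
Substitute back: Q* = 678 - 8(6) = 630.
Demand choke price (Qd = 0): P = 678/8 = 84.75. Consumer surplus = ½ × (84.75 - 6) × 630 = 24806.25.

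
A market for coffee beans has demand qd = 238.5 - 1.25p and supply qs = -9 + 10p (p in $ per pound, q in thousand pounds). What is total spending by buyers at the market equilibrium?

Total spending by buyers = 4642

Equating demand and supply, 238.5 - 1.25p = -9 + 10p gives 11.25p = 247.5, so p* = 22.
From the demand curve, q* = 238.5 - 1.25(22) = 211.
Total spending by buyers = p* × q* = 22 × 211 = 4642.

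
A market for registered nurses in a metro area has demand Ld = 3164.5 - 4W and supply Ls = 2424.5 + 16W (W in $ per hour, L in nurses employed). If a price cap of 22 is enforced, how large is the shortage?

Evaluating both curves at the ceiling price 22 gives Ld = 3076.5, Ls = 2776.5.
Shortage = Ld - Ls = 3076.5 - 2776.5 = 300.

Shortage = 300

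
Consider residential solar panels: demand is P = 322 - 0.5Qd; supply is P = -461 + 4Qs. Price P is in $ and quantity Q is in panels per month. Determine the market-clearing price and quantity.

Inverting to quantity form: Qd = 644 - 2P and Qs = 115.25 + 0.25P.
Set Qd = Qs: 644 - 2P = 115.25 + 0.25P, so 528.75 = 2.25P and P* = 235.
Then Q* = 644 - 2(235) = 174.

P* = 235, Q* = 174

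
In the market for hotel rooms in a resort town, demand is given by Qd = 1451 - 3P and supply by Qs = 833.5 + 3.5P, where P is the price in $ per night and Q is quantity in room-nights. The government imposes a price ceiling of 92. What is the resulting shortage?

With P fixed at 92, quantity demanded is 1175 and quantity supplied is 1155.5.
Shortage = Qd - Qs = 1175 - 1155.5 = 19.5.

Shortage = 19.5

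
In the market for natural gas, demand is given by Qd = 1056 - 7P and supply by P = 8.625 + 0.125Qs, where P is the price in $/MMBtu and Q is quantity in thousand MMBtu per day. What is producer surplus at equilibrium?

Producer surplus = 17622.5625

Inverting to quantity form: Qs = -69 + 8P.
Equating demand and supply, 1056 - 7P = -69 + 8P gives 15P = 1125, so P* = 75.
Plugging P* into demand: Q* = 1056 - 7(75) = 531.
Supply choke price (Qs = 0): P = 8.625. Producer surplus = ½ × (75 - 8.625) × 531 = 17622.5625.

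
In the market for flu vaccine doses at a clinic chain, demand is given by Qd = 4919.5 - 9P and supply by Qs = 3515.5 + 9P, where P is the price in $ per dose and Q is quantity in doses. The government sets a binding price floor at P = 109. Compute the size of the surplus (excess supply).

With P fixed at 109, quantity demanded is 3938.5 and quantity supplied is 4496.5.
Surplus = Qs - Qd = 4496.5 - 3938.5 = 558.

Surplus = 558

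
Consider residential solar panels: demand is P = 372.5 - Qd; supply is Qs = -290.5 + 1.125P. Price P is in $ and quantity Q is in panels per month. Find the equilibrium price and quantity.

Rewriting in direct form: Qd = 372.5 - P.
Equating demand and supply, 372.5 - P = -290.5 + 1.125P gives 2.125P = 663, so P* = 312.
Substitute back: Q* = 372.5 - 312 = 60.5.

P* = 312, Q* = 60.5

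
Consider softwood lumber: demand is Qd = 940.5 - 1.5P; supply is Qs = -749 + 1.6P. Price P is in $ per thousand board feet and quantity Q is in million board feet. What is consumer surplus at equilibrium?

Equating demand and supply, 940.5 - 1.5P = -749 + 1.6P gives 3.1P = 1689.5, so P* = 545.
Plugging P* into demand: Q* = 940.5 - 1.5(545) = 123.
Demand choke price (Qd = 0): P = 940.5/1.5 = 627. Consumer surplus = ½ × (627 - 545) × 123 = 5043.

Consumer surplus = 5043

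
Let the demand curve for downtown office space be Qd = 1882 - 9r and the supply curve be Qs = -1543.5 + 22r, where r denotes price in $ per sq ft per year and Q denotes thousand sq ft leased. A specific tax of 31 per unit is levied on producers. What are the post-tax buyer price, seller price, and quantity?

The tax drives a wedge r_b - r_s = 31. Substituting r_s = r_b - 31 into supply: Qs = -2225.5 + 22r_b.
Set Qd = Qs: 1882 - 9r_b = -2225.5 + 22r_b, so 4107.5 = 31r_b and r_b = 132.5.
So r_s = 101.5 and the quantity traded is Q = 1882 - 9(132.5) = 689.5.

r_b = 132.5, r_s = 101.5, Q = 689.5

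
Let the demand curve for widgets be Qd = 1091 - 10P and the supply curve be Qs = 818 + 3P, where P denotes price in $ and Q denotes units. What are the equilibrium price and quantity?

Set Qd = Qs: 1091 - 10P = 818 + 3P, so 273 = 13P and P* = 21.
Substitute back: Q* = 1091 - 10(21) = 881.

P* = 21, Q* = 881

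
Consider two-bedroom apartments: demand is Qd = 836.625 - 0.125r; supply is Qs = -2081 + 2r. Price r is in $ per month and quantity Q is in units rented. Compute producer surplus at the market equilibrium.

Producer surplus = 110556.25

Equating demand and supply, 836.625 - 0.125r = -2081 + 2r gives 2.125r = 2917.625, so r* = 1373.
Plugging r* into demand: Q* = 836.625 - 0.125(1373) = 665.
Supply choke price (Qs = 0): r = 1040.5. Producer surplus = ½ × (1373 - 1040.5) × 665 = 110556.25.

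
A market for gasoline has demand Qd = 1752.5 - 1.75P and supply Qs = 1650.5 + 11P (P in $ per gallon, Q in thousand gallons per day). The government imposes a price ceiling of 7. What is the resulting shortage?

Evaluating both curves at the ceiling price 7 gives Qd = 1740.25, Qs = 1727.5.
Shortage = Qd - Qs = 1740.25 - 1727.5 = 12.75.

Shortage = 12.75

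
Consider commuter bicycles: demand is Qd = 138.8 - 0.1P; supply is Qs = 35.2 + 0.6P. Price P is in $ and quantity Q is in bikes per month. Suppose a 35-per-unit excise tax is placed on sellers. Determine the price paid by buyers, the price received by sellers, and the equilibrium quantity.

P_b = 178, P_s = 143, Q = 121

Sellers keep P_s = P_b - 35 per unit, so supply in terms of the buyer price is Qs = 14.2 + 0.6P_b.
Equate demand and the shifted supply: 138.8 - 0.1P_b = 14.2 + 0.6P_b, giving 0.7P_b = 124.6, so P_b = 178.
Then P_s = 178 - 35 = 143 and Q = 138.8 - 0.1(178) = 121.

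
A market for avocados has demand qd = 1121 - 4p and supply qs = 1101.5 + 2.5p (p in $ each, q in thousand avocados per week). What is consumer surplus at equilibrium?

Equating demand and supply, 1121 - 4p = 1101.5 + 2.5p gives 6.5p = 19.5, so p* = 3.
From the demand curve, q* = 1121 - 4(3) = 1109.
Demand choke price (qd = 0): p = 1121/4 = 280.25. Consumer surplus = ½ × (280.25 - 3) × 1109 = 153735.125.

Consumer surplus = 153735.125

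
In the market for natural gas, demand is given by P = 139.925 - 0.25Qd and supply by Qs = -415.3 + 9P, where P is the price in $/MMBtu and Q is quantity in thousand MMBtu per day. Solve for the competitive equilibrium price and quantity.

In direct form, Qd = 559.7 - 4P.
The market clears where 559.7 - 4P = -415.3 + 9P. Rearranging, 13P = 975, hence P* = 75.
Substitute back: Q* = 559.7 - 4(75) = 259.7.

P* = 75, Q* = 259.7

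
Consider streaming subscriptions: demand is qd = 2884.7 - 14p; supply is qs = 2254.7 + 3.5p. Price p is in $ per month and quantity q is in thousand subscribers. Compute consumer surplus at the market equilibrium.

Consumer surplus = 202419.0175

Equating demand and supply, 2884.7 - 14p = 2254.7 + 3.5p gives 17.5p = 630, so p* = 36.
Plugging p* into demand: q* = 2884.7 - 14(36) = 2380.7.
Demand choke price (qd = 0): p = 2884.7/14 = 206.05. Consumer surplus = ½ × (206.05 - 36) × 2380.7 = 202419.0175.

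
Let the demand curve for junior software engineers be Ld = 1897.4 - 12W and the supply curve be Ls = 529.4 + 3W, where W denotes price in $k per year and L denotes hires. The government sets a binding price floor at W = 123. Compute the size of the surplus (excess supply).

Surplus = 477

At W = 123: Ld = 421.4 and Ls = 898.4.
Surplus = Ls - Ld = 898.4 - 421.4 = 477.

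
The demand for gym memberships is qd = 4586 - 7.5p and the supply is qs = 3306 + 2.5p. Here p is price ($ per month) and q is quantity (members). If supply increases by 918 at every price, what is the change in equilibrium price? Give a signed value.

Δp = -91.8

Equating demand and supply, 4586 - 7.5p = 3306 + 2.5p gives 10p = 1280, so p* = 128.
From the demand curve, q* = 4586 - 7.5(128) = 3626.
After the shift, supply is qs = 4224 + 2.5p.
Re-solving, 10p = 362 gives p = 36.2 and q = 4314.5.
Δp = 36.2 - 128 = -91.8.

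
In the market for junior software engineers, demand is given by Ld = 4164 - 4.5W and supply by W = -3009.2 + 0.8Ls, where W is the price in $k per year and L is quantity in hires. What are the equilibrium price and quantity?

Solving each curve for L: Ls = 3761.5 + 1.25W.
At equilibrium Ld = Ls, so 4164 - 4.5W = 3761.5 + 1.25W; collecting terms, 402.5 = 5.75W and W* = 70.
Substitute back: L* = 4164 - 4.5(70) = 3849.

W* = 70, L* = 3849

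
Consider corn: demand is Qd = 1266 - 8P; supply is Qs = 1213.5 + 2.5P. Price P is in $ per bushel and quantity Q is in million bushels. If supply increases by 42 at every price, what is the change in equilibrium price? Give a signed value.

ΔP = -4

The market clears where 1266 - 8P = 1213.5 + 2.5P. Rearranging, 10.5P = 52.5, hence P* = 5.
Substitute back: Q* = 1266 - 8(5) = 1226.
After the shift, supply is Qs = 1255.5 + 2.5P.
The new intersection has 10.5 = 10.5P, i.e. P = 1, Q = 1258.
ΔP = 1 - 5 = -4.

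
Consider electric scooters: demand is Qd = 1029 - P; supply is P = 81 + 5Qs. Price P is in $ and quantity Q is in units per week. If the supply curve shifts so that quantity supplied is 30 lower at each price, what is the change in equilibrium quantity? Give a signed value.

ΔQ = -25

Rewriting in direct form: Qs = -16.2 + 0.2P.
Set Qd = Qs: 1029 - P = -16.2 + 0.2P, so 1045.2 = 1.2P and P* = 871.
Then Q* = 1029 - 871 = 158.
After the shift, supply is Qs = -46.2 + 0.2P.
New equilibrium: 1075.2 = 1.2P, so P = 896 and Q = 133.
ΔQ = 133 - 158 = -25.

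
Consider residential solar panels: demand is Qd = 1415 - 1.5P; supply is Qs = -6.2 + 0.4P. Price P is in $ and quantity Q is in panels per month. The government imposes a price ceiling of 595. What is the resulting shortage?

Shortage = 290.7

At P = 595: Qd = 522.5 and Qs = 231.8.
Shortage = Qd - Qs = 522.5 - 231.8 = 290.7.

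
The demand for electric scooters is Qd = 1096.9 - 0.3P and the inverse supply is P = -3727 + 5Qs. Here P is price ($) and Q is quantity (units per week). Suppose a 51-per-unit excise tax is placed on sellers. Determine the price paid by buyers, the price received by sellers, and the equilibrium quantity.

P_b = 723.4, P_s = 672.4, Q = 879.88

Solving each curve for Q: Qs = 745.4 + 0.2P.
Sellers keep P_s = P_b - 51 per unit, so supply in terms of the buyer price is Qs = 735.2 + 0.2P_b.
Equate demand and the shifted supply: 1096.9 - 0.3P_b = 735.2 + 0.2P_b, giving 0.5P_b = 361.7, so P_b = 723.4.
So P_s = 672.4 and the quantity traded is Q = 1096.9 - 0.3(723.4) = 879.88.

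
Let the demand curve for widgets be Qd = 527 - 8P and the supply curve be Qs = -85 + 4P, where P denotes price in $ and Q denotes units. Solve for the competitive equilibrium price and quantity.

P* = 51, Q* = 119

The market clears where 527 - 8P = -85 + 4P. Rearranging, 12P = 612, hence P* = 51.
From the demand curve, Q* = 527 - 8(51) = 119.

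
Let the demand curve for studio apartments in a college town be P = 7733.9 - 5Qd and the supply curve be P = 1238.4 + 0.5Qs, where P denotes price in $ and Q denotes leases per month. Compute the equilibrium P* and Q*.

Rewriting in direct form: Qd = 1546.78 - 0.2P and Qs = -2476.8 + 2P.
The market clears where 1546.78 - 0.2P = -2476.8 + 2P. Rearranging, 2.2P = 4023.58, hence P* = 1828.9.
Then Q* = 1546.78 - 0.2(1828.9) = 1181.

P* = 1828.9, Q* = 1181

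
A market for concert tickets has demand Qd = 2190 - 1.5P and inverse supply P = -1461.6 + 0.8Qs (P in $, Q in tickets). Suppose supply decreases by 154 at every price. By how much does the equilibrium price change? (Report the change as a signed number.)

ΔP = 56

Rewriting in direct form: Qs = 1827 + 1.25P.
The market clears where 2190 - 1.5P = 1827 + 1.25P. Rearranging, 2.75P = 363, hence P* = 132.
Then Q* = 2190 - 1.5(132) = 1992.
After the shift, supply is Qs = 1673 + 1.25P.
New equilibrium: 517 = 2.75P, so P = 188 and Q = 1908.
ΔP = 188 - 132 = 56.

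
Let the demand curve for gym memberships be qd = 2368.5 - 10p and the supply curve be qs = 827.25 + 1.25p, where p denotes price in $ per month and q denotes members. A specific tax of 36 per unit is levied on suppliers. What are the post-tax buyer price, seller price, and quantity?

With a tax of 36 on suppliers, they supply based on the net price p_s = p_b - 36, so qs = 782.25 + 1.25p_b.
Equate demand and the shifted supply: 2368.5 - 10p_b = 782.25 + 1.25p_b, giving 11.25p_b = 1586.25, so p_b = 141.
Then p_s = 141 - 36 = 105 and q = 2368.5 - 10(141) = 958.5.

p_b = 141, p_s = 105, q = 958.5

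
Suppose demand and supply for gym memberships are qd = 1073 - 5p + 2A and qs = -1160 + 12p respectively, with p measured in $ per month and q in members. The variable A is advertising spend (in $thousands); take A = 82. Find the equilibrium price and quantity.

p* = 141, q* = 532

With A = 82, demand is qd = 1237 - 5p.
Set qd = qs: 1237 - 5p = -1160 + 12p, so 2397 = 17p and p* = 141.
From the demand curve, q* = 1237 - 5(141) = 532.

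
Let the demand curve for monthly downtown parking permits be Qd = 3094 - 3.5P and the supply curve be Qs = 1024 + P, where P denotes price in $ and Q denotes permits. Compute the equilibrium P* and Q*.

Set Qd = Qs: 3094 - 3.5P = 1024 + P, so 2070 = 4.5P and P* = 460.
Then Q* = 3094 - 3.5(460) = 1484.

P* = 460, Q* = 1484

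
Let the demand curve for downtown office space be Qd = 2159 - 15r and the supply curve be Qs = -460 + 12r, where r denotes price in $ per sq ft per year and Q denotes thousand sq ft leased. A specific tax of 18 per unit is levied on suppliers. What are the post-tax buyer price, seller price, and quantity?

With a tax of 18 on suppliers, they supply based on the net price r_s = r_b - 18, so Qs = -676 + 12r_b.
Market clearing requires 2159 - 15r_b = -676 + 12r_b; hence 2835 = 27r_b and r_b = 105.
So r_s = 87 and the quantity traded is Q = 2159 - 15(105) = 584.

r_b = 105, r_s = 87, Q = 584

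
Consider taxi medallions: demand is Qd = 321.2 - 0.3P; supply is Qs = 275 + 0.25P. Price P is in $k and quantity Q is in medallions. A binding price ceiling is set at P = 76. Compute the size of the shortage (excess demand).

Shortage = 4.4

Evaluating both curves at the ceiling price 76 gives Qd = 298.4, Qs = 294.
Shortage = Qd - Qs = 298.4 - 294 = 4.4.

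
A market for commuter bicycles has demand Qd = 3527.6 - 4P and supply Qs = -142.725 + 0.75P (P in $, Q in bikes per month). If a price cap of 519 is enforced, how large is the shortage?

With P fixed at 519, quantity demanded is 1451.6 and quantity supplied is 246.525.
Shortage = Qd - Qs = 1451.6 - 246.525 = 1205.075.

Shortage = 1205.075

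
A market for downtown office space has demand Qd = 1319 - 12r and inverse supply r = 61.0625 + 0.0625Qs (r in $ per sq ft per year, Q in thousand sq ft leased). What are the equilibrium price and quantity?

Inverting to quantity form: Qs = -977 + 16r.
The market clears where 1319 - 12r = -977 + 16r. Rearranging, 28r = 2296, hence r* = 82.
Plugging r* into demand: Q* = 1319 - 12(82) = 335.

r* = 82, Q* = 335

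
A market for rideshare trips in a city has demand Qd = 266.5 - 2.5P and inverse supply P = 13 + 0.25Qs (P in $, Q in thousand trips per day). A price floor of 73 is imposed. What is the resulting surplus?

Surplus = 156

Inverting to quantity form: Qs = -52 + 4P.
At P = 73: Qd = 84 and Qs = 240.
Surplus = Qs - Qd = 240 - 84 = 156.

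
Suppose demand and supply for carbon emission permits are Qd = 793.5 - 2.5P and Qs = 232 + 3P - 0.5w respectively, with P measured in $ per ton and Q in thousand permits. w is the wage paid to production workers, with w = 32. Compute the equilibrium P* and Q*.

P* = 105, Q* = 531

With w = 32, supply is Qs = 216 + 3P.
The market clears where 793.5 - 2.5P = 216 + 3P. Rearranging, 5.5P = 577.5, hence P* = 105.
Plugging P* into demand: Q* = 793.5 - 2.5(105) = 531.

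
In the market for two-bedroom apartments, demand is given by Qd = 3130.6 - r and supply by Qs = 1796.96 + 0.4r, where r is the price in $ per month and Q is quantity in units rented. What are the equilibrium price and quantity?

Set Qd = Qs: 3130.6 - r = 1796.96 + 0.4r, so 1333.64 = 1.4r and r* = 952.6.
Plugging r* into demand: Q* = 3130.6 - 952.6 = 2178.

r* = 952.6, Q* = 2178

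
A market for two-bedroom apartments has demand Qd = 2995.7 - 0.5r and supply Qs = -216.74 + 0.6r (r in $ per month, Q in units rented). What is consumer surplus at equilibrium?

Set Qd = Qs: 2995.7 - 0.5r = -216.74 + 0.6r, so 3212.44 = 1.1r and r* = 2920.4.
Then Q* = 2995.7 - 0.5(2920.4) = 1535.5.
Demand choke price (Qd = 0): r = 2995.7/0.5 = 5991.4. Consumer surplus = ½ × (5991.4 - 2920.4) × 1535.5 = 2357760.25.

Consumer surplus = 2357760.25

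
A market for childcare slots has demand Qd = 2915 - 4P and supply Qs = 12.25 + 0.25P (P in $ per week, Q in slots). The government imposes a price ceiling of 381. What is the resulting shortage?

Shortage = 1283.5

At P = 381: Qd = 1391 and Qs = 107.5.
Shortage = Qd - Qs = 1391 - 107.5 = 1283.5.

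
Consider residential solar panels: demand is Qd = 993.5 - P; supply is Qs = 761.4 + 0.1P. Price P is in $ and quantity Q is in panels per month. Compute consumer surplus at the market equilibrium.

Consumer surplus = 306153.125

At equilibrium Qd = Qs, so 993.5 - P = 761.4 + 0.1P; collecting terms, 232.1 = 1.1P and P* = 211.
Plugging P* into demand: Q* = 993.5 - 211 = 782.5.
Demand choke price (Qd = 0): P = 993.5. Consumer surplus = ½ × (993.5 - 211) × 782.5 = 306153.125.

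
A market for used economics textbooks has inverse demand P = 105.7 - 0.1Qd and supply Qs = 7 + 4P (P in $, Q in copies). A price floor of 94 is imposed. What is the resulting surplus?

Surplus = 266

Rewriting in direct form: Qd = 1057 - 10P.
With P fixed at 94, quantity demanded is 117 and quantity supplied is 383.
Surplus = Qs - Qd = 383 - 117 = 266.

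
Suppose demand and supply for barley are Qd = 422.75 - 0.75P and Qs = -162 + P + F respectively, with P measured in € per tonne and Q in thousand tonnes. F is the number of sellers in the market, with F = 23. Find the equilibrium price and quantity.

P* = 321, Q* = 182

With F = 23, supply is Qs = -139 + P.
The market clears where 422.75 - 0.75P = -139 + P. Rearranging, 1.75P = 561.75, hence P* = 321.
Then Q* = 422.75 - 0.75(321) = 182.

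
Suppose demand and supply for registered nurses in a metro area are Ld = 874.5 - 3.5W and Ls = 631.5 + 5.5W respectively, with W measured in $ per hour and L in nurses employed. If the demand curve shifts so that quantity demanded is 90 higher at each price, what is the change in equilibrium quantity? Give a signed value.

ΔL = 55

Equating demand and supply, 874.5 - 3.5W = 631.5 + 5.5W gives 9W = 243, so W* = 27.
Plugging W* into demand: L* = 874.5 - 3.5(27) = 780.
After the shift, demand is Ld = 964.5 - 3.5W.
Re-solving, 9W = 333 gives W = 37 and L = 835.
ΔL = 835 - 780 = 55.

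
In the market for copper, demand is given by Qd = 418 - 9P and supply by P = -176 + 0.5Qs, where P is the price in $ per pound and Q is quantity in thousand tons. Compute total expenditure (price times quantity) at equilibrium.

Total expenditure = 2184

Inverting to quantity form: Qs = 352 + 2P.
At equilibrium Qd = Qs, so 418 - 9P = 352 + 2P; collecting terms, 66 = 11P and P* = 6.
Plugging P* into demand: Q* = 418 - 9(6) = 364.
Total expenditure = P* × Q* = 6 × 364 = 2184.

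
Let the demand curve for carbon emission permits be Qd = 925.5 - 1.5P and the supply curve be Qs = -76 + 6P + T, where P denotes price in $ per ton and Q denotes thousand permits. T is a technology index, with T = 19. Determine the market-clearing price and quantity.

With T = 19, supply is Qs = -57 + 6P.
Equating demand and supply, 925.5 - 1.5P = -57 + 6P gives 7.5P = 982.5, so P* = 131.
Then Q* = 925.5 - 1.5(131) = 729.

P* = 131, Q* = 729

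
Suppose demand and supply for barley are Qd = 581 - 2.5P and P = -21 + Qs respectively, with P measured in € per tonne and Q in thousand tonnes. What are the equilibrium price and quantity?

In direct form, Qs = 21 + P.
Set Qd = Qs: 581 - 2.5P = 21 + P, so 560 = 3.5P and P* = 160.
Plugging P* into demand: Q* = 581 - 2.5(160) = 181.

P* = 160, Q* = 181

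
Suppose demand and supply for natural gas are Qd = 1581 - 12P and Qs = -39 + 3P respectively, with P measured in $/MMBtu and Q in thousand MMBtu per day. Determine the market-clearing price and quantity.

P* = 108, Q* = 285

At equilibrium Qd = Qs, so 1581 - 12P = -39 + 3P; collecting terms, 1620 = 15P and P* = 108.
Then Q* = 1581 - 12(108) = 285.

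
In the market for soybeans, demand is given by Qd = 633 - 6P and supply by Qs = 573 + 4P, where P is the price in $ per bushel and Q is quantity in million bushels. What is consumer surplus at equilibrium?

Equating demand and supply, 633 - 6P = 573 + 4P gives 10P = 60, so P* = 6.
Plugging P* into demand: Q* = 633 - 6(6) = 597.
Demand choke price (Qd = 0): P = 633/6 = 105.5. Consumer surplus = ½ × (105.5 - 6) × 597 = 29700.75.

Consumer surplus = 29700.75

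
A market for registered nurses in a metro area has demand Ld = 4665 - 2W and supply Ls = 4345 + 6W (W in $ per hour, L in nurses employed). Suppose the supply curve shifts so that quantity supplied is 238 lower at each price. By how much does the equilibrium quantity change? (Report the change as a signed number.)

At equilibrium Ld = Ls, so 4665 - 2W = 4345 + 6W; collecting terms, 320 = 8W and W* = 40.
Then L* = 4665 - 2(40) = 4585.
After the shift, supply is Ls = 4107 + 6W.
Re-solving, 8W = 558 gives W = 69.75 and L = 4525.5.
ΔL = 4525.5 - 4585 = -59.5.

ΔL = -59.5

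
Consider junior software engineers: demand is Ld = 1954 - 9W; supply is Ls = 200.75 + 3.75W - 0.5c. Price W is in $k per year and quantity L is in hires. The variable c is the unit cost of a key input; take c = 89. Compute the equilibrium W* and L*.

W* = 141, L* = 685

With c = 89, supply is Ls = 156.25 + 3.75W.
The market clears where 1954 - 9W = 156.25 + 3.75W. Rearranging, 12.75W = 1797.75, hence W* = 141.
From the demand curve, L* = 1954 - 9(141) = 685.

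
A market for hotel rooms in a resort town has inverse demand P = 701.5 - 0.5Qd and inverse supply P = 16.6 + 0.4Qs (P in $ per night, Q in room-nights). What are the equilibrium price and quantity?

In direct form, Qd = 1403 - 2P and Qs = -41.5 + 2.5P.
Equating demand and supply, 1403 - 2P = -41.5 + 2.5P gives 4.5P = 1444.5, so P* = 321.
Plugging P* into demand: Q* = 1403 - 2(321) = 761.

P* = 321, Q* = 761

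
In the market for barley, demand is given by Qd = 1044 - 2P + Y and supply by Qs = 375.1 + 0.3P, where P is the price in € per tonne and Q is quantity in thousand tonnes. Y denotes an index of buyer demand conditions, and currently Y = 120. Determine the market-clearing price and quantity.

With Y = 120, demand is Qd = 1164 - 2P.
Set Qd = Qs: 1164 - 2P = 375.1 + 0.3P, so 788.9 = 2.3P and P* = 343.
Substitute back: Q* = 1164 - 2(343) = 478.

P* = 343, Q* = 478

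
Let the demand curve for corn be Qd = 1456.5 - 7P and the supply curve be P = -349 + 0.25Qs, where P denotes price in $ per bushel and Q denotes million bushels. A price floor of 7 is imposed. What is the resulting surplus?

Surplus = 16.5

Inverting to quantity form: Qs = 1396 + 4P.
Evaluating both curves at the floor price 7 gives Qd = 1407.5, Qs = 1424.
Surplus = Qs - Qd = 1424 - 1407.5 = 16.5.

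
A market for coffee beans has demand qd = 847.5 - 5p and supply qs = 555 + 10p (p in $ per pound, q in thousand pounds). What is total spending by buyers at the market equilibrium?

Equating demand and supply, 847.5 - 5p = 555 + 10p gives 15p = 292.5, so p* = 19.5.
From the demand curve, q* = 847.5 - 5(19.5) = 750.
Total spending by buyers = p* × q* = 19.5 × 750 = 14625.

Total spending by buyers = 14625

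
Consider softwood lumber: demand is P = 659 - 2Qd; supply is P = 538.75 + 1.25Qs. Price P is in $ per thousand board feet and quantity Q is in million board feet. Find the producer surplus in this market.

Solving each curve for Q: Qd = 329.5 - 0.5P and Qs = -431 + 0.8P.
At equilibrium Qd = Qs, so 329.5 - 0.5P = -431 + 0.8P; collecting terms, 760.5 = 1.3P and P* = 585.
From the demand curve, Q* = 329.5 - 0.5(585) = 37.
Supply choke price (Qs = 0): P = 538.75. Producer surplus = ½ × (585 - 538.75) × 37 = 855.625.

Producer surplus = 855.625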